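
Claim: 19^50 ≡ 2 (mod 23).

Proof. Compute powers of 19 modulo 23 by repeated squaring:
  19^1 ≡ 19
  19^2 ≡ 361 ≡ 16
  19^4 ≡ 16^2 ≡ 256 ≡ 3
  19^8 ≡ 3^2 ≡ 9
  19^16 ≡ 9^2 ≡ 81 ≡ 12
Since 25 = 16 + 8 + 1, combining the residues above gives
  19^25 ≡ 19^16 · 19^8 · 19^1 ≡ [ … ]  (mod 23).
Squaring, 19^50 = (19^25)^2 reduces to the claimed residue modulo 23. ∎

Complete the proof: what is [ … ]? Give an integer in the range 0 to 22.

5

Multiply the listed residues: 12 · 9 · 19 = 108 → 2052.
Reducing modulo 23: 2052 = 89·23 + 5, so 19^25 ≡ 5.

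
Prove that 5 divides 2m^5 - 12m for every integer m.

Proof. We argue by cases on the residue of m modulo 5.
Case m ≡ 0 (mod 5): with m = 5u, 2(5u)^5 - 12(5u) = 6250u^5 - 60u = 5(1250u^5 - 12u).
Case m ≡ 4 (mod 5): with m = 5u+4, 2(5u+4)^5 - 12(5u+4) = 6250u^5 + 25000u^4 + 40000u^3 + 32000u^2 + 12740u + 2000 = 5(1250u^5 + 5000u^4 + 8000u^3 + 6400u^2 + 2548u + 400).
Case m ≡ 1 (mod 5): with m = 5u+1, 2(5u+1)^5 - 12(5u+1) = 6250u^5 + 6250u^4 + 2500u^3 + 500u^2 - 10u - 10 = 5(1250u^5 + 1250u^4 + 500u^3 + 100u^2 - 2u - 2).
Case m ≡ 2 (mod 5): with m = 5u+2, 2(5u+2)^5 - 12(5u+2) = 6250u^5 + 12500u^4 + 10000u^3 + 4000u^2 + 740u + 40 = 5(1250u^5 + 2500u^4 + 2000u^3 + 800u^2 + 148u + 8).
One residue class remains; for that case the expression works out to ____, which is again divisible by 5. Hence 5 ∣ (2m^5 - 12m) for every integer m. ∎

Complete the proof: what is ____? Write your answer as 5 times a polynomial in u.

5(1250u^5 + 3750u^4 + 4500u^3 + 2700u^2 + 798u + 90)

Only m ≡ 3 (mod 5) is unaccounted for. Put m = 5u+3:
2(5u+3)^5 - 12(5u+3) expands to 6250u^5 + 18750u^4 + 22500u^3 + 13500u^2 + 3990u + 450,
and factoring out 5 leaves 5(1250u^5 + 3750u^4 + 4500u^3 + 2700u^2 + 798u + 90).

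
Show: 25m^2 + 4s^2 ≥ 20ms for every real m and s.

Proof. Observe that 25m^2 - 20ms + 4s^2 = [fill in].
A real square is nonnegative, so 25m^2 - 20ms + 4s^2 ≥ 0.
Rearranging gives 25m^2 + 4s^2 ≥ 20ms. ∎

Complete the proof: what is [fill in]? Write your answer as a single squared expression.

(5m - 2s)^2

The leading and trailing coefficients are 5^2 and 2^2, and 20 = 2·5·2, so the trinomial is (5m - 2s)^2.
Hence 25m^2 - 20ms + 4s^2 ≥ 0.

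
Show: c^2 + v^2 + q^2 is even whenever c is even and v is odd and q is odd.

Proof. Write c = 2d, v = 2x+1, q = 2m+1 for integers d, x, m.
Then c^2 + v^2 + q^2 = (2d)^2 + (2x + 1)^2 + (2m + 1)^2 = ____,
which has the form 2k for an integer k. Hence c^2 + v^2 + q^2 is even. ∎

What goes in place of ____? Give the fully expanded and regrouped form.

(2d)^2 + (2x + 1)^2 + (2m + 1)^2 = 4d^2 + 4m^2 + 4m + 4x^2 + 4x + 2
= 2(2d^2 + 2m^2 + 2m + 2x^2 + 2x + 1).
Since 2d^2 + 2m^2 + 2m + 2x^2 + 2x + 1 is an integer, the sum of squares is of the form 2k for an integer k.

2(2d^2 + 2m^2 + 2m + 2x^2 + 2x + 1)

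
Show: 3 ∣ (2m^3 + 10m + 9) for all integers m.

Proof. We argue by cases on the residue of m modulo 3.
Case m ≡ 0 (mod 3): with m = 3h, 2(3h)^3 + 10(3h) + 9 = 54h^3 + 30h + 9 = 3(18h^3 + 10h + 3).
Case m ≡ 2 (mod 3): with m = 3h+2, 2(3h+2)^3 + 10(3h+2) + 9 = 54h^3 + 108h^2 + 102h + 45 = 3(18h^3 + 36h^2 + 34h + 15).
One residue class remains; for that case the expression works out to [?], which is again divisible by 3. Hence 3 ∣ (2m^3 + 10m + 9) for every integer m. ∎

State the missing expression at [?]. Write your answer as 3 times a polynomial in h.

3(18h^3 + 18h^2 + 16h + 7)

Only m ≡ 1 (mod 3) is unaccounted for. Put m = 3h+1:
2(3h+1)^3 + 10(3h+1) + 9 expands to 54h^3 + 54h^2 + 48h + 21,
and factoring out 3 leaves 3(18h^3 + 18h^2 + 16h + 7).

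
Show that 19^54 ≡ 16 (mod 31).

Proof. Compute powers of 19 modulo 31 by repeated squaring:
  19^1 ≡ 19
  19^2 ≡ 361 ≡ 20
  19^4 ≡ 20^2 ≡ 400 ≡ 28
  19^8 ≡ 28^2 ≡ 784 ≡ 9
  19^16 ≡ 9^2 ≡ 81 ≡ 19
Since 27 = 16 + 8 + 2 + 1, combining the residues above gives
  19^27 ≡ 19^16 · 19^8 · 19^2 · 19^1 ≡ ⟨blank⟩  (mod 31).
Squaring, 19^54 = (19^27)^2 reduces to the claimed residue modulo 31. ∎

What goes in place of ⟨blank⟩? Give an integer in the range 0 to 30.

4

19^16 · 19^8 · 19^2 · 19^1 ≡ 19 · 9 · 20 · 19 = 64980.
64980 mod 31 = 4, so 19^27 ≡ 4 (mod 31).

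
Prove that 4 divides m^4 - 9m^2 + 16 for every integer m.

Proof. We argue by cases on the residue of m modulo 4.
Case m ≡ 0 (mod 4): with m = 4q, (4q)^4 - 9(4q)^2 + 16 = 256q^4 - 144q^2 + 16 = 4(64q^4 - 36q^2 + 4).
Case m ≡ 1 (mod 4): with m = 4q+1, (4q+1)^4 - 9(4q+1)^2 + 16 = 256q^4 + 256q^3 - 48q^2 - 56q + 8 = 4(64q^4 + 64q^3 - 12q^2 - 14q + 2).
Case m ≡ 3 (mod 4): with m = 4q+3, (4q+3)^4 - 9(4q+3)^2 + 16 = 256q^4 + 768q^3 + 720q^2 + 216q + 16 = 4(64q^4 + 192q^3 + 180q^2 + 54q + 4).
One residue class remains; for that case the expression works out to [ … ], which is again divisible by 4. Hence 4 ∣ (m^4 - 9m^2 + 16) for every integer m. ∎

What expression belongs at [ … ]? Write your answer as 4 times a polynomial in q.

The residues treated are {0, 1, 3}, so the missing case is m ≡ 2 (mod 4); write m = 4q+2.
Then (4q+2)^4 - 9(4q+2)^2 + 16 = 256q^4 + 512q^3 + 240q^2 - 16q - 4 = 4(64q^4 + 128q^3 + 60q^2 - 4q - 1).

4(64q^4 + 128q^3 + 60q^2 - 4q - 1)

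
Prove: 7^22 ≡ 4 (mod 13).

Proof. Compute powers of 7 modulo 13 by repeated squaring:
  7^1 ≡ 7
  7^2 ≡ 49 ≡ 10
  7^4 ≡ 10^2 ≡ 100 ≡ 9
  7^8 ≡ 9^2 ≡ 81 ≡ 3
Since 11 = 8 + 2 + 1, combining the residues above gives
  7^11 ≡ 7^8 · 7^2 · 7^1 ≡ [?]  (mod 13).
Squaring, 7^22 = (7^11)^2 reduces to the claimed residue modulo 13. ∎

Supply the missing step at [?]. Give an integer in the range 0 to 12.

2

Multiply the listed residues: 3 · 10 · 7 = 30 → 210.
Reducing modulo 13: 210 = 16·13 + 2, so 7^11 ≡ 2.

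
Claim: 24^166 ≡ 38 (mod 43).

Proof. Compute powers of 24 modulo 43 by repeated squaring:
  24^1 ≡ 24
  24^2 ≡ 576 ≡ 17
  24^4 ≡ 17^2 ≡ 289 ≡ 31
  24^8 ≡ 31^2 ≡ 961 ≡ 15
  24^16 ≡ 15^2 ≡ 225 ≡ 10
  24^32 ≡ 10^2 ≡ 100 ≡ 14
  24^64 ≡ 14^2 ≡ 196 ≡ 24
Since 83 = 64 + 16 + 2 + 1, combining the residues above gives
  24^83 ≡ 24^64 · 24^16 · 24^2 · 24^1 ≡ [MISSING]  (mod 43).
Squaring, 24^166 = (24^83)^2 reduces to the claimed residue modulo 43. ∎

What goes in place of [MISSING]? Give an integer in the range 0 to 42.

9

24^64 · 24^16 · 24^2 · 24^1 ≡ 24 · 10 · 17 · 24 = 97920.
97920 mod 43 = 9, so 24^83 ≡ 9 (mod 43).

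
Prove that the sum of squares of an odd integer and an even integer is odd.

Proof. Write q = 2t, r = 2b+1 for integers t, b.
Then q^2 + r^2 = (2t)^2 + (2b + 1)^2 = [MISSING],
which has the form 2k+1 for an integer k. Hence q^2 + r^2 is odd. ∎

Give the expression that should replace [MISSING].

Expanding: (2t)^2 + (2b + 1)^2 = 4b^2 + 4b + 4t^2 + 1.
Every term except the constant is even, so this is 2(2b^2 + 2b + 2t^2) + 1,
and 2b^2 + 2b + 2t^2 ∈ ℤ gives the required form.

2(2b^2 + 2b + 2t^2) + 1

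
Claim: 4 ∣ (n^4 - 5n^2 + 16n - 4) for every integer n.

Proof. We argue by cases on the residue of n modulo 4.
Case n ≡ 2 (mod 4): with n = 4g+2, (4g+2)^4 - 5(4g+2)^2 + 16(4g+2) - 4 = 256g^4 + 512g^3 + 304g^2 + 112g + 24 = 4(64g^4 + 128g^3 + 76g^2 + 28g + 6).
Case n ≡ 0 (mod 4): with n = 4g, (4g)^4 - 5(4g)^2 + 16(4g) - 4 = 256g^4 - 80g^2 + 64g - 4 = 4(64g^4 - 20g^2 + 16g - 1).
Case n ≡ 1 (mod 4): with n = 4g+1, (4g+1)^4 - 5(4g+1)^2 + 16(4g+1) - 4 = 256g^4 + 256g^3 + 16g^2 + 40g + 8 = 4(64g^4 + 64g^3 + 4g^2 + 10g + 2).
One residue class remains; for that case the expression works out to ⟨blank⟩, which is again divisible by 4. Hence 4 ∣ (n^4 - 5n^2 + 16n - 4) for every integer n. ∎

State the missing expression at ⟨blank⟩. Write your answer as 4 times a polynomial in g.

4(64g^4 + 192g^3 + 196g^2 + 94g + 20)

Only n ≡ 3 (mod 4) is unaccounted for. Put n = 4g+3:
(4g+3)^4 - 5(4g+3)^2 + 16(4g+3) - 4 expands to 256g^4 + 768g^3 + 784g^2 + 376g + 80,
and factoring out 4 leaves 4(64g^4 + 192g^3 + 196g^2 + 94g + 20).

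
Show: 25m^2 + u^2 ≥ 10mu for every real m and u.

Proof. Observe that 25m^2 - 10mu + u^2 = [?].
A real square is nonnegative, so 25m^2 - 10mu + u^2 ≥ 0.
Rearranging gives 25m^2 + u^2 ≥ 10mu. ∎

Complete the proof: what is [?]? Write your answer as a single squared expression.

The leading and trailing coefficients are 5^2 and 1^2, and 10 = 2·5·1, so the trinomial is (5m - u)^2.
Hence 25m^2 - 10mu + u^2 ≥ 0.

(5m - u)^2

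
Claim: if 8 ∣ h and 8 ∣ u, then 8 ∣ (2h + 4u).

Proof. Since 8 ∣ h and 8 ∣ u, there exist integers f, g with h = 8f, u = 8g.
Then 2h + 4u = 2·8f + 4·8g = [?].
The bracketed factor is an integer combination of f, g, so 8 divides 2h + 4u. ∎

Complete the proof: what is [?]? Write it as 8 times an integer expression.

Pull the common 8 out of every term: 2·8f + 4·8g = 8(2f + 4g).
2f + 4g is an integer, which exhibits the divisibility.

8(2f + 4g)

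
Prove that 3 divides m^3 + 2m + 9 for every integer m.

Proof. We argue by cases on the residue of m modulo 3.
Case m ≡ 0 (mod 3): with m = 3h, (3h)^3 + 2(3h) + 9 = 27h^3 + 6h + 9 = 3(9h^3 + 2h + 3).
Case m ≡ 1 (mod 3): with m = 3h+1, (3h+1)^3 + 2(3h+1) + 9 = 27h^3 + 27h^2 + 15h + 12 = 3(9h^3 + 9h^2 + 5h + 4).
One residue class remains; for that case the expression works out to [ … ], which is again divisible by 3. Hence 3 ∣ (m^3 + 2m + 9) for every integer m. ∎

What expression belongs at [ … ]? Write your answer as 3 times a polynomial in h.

Only m ≡ 2 (mod 3) is unaccounted for. Put m = 3h+2:
(3h+2)^3 + 2(3h+2) + 9 expands to 27h^3 + 54h^2 + 42h + 21,
and factoring out 3 leaves 3(9h^3 + 18h^2 + 14h + 7).

3(9h^3 + 18h^2 + 14h + 7)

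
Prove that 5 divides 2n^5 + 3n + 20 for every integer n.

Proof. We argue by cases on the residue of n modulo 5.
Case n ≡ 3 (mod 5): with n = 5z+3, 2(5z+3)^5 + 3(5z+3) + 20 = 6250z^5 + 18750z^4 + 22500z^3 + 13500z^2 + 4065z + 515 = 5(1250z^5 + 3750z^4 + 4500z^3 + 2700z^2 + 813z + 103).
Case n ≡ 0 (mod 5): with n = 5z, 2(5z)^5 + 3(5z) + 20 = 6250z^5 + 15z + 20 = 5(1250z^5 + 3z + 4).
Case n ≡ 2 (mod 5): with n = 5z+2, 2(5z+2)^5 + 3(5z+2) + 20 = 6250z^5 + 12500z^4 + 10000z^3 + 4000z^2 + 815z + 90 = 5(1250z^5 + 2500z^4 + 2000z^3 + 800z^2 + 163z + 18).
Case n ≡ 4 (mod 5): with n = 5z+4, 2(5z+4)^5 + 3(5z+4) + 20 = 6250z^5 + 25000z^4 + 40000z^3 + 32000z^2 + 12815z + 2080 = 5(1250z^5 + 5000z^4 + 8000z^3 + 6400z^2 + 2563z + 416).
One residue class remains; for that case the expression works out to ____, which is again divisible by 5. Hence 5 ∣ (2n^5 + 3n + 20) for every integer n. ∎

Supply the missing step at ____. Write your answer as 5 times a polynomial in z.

Only n ≡ 1 (mod 5) is unaccounted for. Put n = 5z+1:
2(5z+1)^5 + 3(5z+1) + 20 expands to 6250z^5 + 6250z^4 + 2500z^3 + 500z^2 + 65z + 25,
and factoring out 5 leaves 5(1250z^5 + 1250z^4 + 500z^3 + 100z^2 + 13z + 5).

5(1250z^5 + 1250z^4 + 500z^3 + 100z^2 + 13z + 5)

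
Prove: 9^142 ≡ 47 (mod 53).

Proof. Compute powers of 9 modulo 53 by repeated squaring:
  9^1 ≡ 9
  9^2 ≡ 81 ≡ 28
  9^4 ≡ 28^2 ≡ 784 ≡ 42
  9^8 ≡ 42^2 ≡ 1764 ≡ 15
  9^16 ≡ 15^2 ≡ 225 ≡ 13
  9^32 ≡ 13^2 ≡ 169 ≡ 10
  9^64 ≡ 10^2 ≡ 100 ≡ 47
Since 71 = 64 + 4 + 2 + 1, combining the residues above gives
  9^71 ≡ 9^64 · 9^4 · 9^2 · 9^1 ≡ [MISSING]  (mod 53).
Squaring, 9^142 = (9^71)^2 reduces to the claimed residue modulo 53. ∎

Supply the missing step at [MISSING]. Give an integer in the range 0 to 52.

9^64 · 9^4 · 9^2 · 9^1 ≡ 47 · 42 · 28 · 9 = 497448.
497448 mod 53 = 43, so 9^71 ≡ 43 (mod 53).

43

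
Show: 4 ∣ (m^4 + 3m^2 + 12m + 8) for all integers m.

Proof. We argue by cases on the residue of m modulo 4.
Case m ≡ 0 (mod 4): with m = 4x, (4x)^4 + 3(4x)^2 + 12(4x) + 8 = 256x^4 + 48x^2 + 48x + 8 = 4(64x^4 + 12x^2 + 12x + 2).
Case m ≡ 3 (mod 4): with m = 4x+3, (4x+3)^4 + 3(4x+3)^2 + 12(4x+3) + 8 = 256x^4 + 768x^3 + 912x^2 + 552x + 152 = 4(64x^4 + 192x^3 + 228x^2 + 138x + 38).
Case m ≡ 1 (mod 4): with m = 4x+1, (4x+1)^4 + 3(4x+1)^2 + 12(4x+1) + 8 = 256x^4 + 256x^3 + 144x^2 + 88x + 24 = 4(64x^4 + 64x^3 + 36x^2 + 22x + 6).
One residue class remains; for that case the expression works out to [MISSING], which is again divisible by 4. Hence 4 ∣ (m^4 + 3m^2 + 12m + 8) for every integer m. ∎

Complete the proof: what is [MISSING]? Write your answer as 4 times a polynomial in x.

4(64x^4 + 128x^3 + 108x^2 + 56x + 15)

Only m ≡ 2 (mod 4) is unaccounted for. Put m = 4x+2:
(4x+2)^4 + 3(4x+2)^2 + 12(4x+2) + 8 expands to 256x^4 + 512x^3 + 432x^2 + 224x + 60,
and factoring out 4 leaves 4(64x^4 + 128x^3 + 108x^2 + 56x + 15).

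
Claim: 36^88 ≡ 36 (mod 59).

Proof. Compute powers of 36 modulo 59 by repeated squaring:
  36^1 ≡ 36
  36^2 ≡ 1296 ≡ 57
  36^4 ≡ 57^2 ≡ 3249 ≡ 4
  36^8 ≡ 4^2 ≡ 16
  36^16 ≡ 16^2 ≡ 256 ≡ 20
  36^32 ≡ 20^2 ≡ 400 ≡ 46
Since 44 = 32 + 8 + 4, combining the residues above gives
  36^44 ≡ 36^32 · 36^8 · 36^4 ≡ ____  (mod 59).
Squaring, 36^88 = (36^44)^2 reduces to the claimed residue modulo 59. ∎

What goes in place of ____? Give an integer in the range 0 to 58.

53

Multiply the listed residues: 46 · 16 · 4 = 736 → 2944.
Reducing modulo 59: 2944 = 49·59 + 53, so 36^44 ≡ 53.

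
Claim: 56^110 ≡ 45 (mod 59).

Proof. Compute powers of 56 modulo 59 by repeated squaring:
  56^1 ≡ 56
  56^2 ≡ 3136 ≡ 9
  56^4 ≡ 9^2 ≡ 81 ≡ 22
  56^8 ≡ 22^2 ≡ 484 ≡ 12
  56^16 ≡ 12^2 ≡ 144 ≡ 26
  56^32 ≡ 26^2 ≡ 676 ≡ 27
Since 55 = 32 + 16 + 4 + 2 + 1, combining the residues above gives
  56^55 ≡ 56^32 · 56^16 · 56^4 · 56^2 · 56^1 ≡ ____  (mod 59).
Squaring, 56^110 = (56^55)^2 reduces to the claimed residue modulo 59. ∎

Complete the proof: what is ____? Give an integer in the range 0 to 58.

24

56^32 · 56^16 · 56^4 · 56^2 · 56^1 ≡ 27 · 26 · 22 · 9 · 56 = 7783776.
7783776 mod 59 = 24, so 56^55 ≡ 24 (mod 59).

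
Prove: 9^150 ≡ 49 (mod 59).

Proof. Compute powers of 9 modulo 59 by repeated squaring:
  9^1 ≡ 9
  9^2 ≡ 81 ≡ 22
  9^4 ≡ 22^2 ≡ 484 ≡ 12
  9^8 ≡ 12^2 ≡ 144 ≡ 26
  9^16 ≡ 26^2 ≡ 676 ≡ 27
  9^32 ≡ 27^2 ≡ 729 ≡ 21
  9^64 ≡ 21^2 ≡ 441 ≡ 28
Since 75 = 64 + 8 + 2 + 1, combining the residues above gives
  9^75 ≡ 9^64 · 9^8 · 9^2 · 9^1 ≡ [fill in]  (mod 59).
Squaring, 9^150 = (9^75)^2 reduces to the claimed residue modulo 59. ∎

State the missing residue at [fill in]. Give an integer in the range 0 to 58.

7

9^64 · 9^8 · 9^2 · 9^1 ≡ 28 · 26 · 22 · 9 = 144144.
144144 mod 59 = 7, so 9^75 ≡ 7 (mod 59).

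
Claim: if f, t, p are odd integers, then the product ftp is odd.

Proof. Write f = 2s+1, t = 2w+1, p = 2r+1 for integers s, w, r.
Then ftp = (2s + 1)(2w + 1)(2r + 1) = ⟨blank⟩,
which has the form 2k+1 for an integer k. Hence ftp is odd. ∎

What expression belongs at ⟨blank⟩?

(2s + 1)(2w + 1)(2r + 1) = 8rsw + 4rs + 4rw + 2r + 4sw + 2s + 2w + 1
= 2(4rsw + 2rs + 2rw + r + 2sw + s + w) + 1.
Since 4rsw + 2rs + 2rw + r + 2sw + s + w is an integer, the product is of the form 2k+1 for an integer k.

2(4rsw + 2rs + 2rw + r + 2sw + s + w) + 1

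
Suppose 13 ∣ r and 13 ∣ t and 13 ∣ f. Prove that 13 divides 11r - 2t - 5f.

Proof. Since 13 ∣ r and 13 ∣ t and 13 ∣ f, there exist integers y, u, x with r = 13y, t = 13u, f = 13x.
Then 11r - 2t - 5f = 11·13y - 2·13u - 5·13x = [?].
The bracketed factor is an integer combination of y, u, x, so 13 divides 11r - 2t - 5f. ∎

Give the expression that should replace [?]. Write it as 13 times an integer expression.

Each term has a factor of 13: 11·13y - 2·13u - 5·13x = 13·(-2u - 5x + 11y).
Since -2u - 5x + 11y is an integer, 13 ∣ (11r - 2t - 5f).

13(-2u - 5x + 11y)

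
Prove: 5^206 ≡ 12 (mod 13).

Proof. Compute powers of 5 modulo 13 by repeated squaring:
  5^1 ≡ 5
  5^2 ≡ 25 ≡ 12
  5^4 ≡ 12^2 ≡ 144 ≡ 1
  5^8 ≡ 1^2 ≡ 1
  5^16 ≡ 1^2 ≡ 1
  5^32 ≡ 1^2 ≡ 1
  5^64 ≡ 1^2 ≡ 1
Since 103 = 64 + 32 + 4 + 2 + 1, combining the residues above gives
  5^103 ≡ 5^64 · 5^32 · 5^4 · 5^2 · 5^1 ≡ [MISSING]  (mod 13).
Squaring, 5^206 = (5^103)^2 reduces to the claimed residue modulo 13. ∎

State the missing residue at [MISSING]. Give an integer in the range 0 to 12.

8

Multiply the listed residues: 1 · 1 · 1 · 12 · 5 = 1 → 1 → 12 → 60.
Reducing modulo 13: 60 = 4·13 + 8, so 5^103 ≡ 8.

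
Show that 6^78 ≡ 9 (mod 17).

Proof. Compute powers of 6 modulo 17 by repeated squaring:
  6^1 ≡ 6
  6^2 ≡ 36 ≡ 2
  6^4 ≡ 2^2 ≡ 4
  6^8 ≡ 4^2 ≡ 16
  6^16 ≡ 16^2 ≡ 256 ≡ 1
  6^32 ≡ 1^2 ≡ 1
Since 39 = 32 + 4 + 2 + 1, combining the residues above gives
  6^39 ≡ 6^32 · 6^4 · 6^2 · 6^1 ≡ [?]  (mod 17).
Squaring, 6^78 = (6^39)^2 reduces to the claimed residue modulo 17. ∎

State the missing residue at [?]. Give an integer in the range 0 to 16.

14

6^32 · 6^4 · 6^2 · 6^1 ≡ 1 · 4 · 2 · 6 = 48.
48 mod 17 = 14, so 6^39 ≡ 14 (mod 17).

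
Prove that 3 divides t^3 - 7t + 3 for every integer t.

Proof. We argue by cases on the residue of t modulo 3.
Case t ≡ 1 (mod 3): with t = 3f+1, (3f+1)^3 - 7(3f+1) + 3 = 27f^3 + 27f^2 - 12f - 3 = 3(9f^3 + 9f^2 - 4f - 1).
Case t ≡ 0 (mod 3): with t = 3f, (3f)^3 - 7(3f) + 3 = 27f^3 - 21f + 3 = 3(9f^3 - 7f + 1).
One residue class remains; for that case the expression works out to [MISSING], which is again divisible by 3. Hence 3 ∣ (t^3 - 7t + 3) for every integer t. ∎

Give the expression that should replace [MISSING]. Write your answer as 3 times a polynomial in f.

3(9f^3 + 18f^2 + 5f - 1)

The residues treated are {1, 0}, so the missing case is t ≡ 2 (mod 3); write t = 3f+2.
Then (3f+2)^3 - 7(3f+2) + 3 = 27f^3 + 54f^2 + 15f - 3 = 3(9f^3 + 18f^2 + 5f - 1).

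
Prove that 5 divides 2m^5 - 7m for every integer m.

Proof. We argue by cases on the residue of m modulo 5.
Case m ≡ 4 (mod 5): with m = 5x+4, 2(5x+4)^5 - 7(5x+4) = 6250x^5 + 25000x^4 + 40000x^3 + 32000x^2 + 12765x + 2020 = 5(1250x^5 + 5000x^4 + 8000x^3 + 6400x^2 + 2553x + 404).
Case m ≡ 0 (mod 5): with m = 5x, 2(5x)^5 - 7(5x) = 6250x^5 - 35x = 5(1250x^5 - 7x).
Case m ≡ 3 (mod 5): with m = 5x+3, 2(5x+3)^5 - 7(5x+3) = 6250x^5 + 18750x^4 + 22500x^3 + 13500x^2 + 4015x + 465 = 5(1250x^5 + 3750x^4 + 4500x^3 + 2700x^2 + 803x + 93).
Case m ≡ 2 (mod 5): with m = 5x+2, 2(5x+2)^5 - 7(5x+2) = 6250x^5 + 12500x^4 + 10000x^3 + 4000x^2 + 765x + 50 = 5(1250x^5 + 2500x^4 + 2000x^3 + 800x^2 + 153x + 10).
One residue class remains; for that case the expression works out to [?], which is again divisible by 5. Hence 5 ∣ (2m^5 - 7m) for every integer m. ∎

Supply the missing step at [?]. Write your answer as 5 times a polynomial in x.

The residues treated are {4, 0, 3, 2}, so the missing case is m ≡ 1 (mod 5); write m = 5x+1.
Then 2(5x+1)^5 - 7(5x+1) = 6250x^5 + 6250x^4 + 2500x^3 + 500x^2 + 15x - 5 = 5(1250x^5 + 1250x^4 + 500x^3 + 100x^2 + 3x - 1).

5(1250x^5 + 1250x^4 + 500x^3 + 100x^2 + 3x - 1)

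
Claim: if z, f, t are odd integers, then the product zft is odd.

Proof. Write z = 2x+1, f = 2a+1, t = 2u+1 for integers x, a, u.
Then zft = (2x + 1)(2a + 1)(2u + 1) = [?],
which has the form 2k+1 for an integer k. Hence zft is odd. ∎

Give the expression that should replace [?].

2(4aux + 2au + 2ax + a + 2ux + u + x) + 1

(2x + 1)(2a + 1)(2u + 1) = 8aux + 4au + 4ax + 2a + 4ux + 2u + 2x + 1
= 2(4aux + 2au + 2ax + a + 2ux + u + x) + 1.
Since 4aux + 2au + 2ax + a + 2ux + u + x is an integer, the product is of the form 2k+1 for an integer k.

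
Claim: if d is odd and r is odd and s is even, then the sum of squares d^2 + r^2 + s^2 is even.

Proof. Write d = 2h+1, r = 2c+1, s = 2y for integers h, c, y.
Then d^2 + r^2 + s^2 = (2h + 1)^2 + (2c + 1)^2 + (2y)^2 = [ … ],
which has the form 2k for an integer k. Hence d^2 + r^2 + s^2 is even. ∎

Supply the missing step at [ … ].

2(2c^2 + 2c + 2h^2 + 2h + 2y^2 + 1)

Expanding: (2h + 1)^2 + (2c + 1)^2 + (2y)^2 = 4c^2 + 4c + 4h^2 + 4h + 4y^2 + 2.
Every term is even; pulling out the factor of 2 gives 2(2c^2 + 2c + 2h^2 + 2h + 2y^2 + 1).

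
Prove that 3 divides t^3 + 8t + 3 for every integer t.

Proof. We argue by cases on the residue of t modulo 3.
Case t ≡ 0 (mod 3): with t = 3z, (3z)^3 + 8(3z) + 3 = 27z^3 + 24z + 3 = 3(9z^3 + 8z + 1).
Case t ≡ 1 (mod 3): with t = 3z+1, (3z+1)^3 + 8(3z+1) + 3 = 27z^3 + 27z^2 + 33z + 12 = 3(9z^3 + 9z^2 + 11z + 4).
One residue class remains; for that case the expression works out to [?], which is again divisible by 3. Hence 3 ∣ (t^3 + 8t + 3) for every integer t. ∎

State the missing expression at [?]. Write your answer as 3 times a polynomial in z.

3(9z^3 + 18z^2 + 20z + 9)

The residues treated are {0, 1}, so the missing case is t ≡ 2 (mod 3); write t = 3z+2.
Then (3z+2)^3 + 8(3z+2) + 3 = 27z^3 + 54z^2 + 60z + 27 = 3(9z^3 + 18z^2 + 20z + 9).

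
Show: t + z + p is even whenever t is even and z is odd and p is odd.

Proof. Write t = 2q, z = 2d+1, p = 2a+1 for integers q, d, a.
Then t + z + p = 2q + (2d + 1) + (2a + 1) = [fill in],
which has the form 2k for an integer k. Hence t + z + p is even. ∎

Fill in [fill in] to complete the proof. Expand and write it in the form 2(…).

2(a + d + q + 1)

2q + (2d + 1) + (2a + 1) = 2a + 2d + 2q + 2
= 2(a + d + q + 1).
Since a + d + q + 1 is an integer, the sum is of the form 2k for an integer k.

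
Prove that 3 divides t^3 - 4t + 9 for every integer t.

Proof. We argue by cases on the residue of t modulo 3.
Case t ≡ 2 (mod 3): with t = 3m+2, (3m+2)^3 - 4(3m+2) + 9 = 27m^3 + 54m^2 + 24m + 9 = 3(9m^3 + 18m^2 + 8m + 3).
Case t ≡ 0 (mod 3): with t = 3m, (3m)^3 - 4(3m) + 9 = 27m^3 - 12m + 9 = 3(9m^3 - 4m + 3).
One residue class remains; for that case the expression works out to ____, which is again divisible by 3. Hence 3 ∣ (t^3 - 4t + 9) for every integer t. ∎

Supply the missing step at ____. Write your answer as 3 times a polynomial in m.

Only t ≡ 1 (mod 3) is unaccounted for. Put t = 3m+1:
(3m+1)^3 - 4(3m+1) + 9 expands to 27m^3 + 27m^2 - 3m + 6,
and factoring out 3 leaves 3(9m^3 + 9m^2 - m + 2).

3(9m^3 + 9m^2 - m + 2)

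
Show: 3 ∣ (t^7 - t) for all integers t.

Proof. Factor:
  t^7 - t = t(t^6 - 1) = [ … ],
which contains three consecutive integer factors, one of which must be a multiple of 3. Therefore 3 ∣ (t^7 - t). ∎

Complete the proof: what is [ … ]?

t^6 - 1 = (t^2 - 1)(t^4 + t^2 + 1), and t^2 - 1 = (t-1)(t+1).
So t(t^6 - 1) = (t - 1)t(t + 1)(t^4 + t^2 + 1).

(t - 1)t(t + 1)(t^4 + t^2 + 1)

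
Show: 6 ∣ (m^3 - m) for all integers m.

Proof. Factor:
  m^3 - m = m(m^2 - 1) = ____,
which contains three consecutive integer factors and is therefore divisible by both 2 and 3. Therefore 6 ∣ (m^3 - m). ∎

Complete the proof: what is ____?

m(m^2 - 1) = m(m - 1)(m + 1) = (m - 1)m(m + 1).
These three factors are consecutive integers, so their product is divisible by 6.

(m - 1)m(m + 1)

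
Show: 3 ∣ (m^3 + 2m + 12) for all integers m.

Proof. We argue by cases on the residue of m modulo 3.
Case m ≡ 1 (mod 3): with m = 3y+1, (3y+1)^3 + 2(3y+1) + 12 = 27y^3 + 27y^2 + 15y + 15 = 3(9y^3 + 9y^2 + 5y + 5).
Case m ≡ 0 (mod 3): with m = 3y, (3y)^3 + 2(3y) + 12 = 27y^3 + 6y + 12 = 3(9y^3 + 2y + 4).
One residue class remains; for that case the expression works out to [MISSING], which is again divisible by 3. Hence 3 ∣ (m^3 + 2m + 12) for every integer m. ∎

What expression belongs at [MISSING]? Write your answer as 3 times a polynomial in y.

3(9y^3 + 18y^2 + 14y + 8)

Only m ≡ 2 (mod 3) is unaccounted for. Put m = 3y+2:
(3y+2)^3 + 2(3y+2) + 12 expands to 27y^3 + 54y^2 + 42y + 24,
and factoring out 3 leaves 3(9y^3 + 18y^2 + 14y + 8).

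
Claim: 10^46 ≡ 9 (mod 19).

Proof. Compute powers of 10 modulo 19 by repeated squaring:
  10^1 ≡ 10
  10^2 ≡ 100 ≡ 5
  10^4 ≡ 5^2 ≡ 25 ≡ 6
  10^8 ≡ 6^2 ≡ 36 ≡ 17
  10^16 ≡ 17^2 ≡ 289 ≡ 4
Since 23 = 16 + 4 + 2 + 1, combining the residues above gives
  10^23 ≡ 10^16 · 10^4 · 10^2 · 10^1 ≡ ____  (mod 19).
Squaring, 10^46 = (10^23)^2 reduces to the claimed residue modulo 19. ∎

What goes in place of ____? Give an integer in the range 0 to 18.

3

Multiply the listed residues: 4 · 6 · 5 · 10 = 24 → 120 → 1200.
Reducing modulo 19: 1200 = 63·19 + 3, so 10^23 ≡ 3.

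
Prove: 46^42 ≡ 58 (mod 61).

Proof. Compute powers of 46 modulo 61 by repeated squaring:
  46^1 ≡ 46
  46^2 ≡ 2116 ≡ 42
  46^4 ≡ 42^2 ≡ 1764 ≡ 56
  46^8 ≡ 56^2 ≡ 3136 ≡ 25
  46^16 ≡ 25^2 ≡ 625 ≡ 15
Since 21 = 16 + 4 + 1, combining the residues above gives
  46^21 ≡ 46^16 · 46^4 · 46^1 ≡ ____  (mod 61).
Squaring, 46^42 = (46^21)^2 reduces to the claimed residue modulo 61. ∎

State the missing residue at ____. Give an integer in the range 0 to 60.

27

Multiply the listed residues: 15 · 56 · 46 = 840 → 38640.
Reducing modulo 61: 38640 = 633·61 + 27, so 46^21 ≡ 27.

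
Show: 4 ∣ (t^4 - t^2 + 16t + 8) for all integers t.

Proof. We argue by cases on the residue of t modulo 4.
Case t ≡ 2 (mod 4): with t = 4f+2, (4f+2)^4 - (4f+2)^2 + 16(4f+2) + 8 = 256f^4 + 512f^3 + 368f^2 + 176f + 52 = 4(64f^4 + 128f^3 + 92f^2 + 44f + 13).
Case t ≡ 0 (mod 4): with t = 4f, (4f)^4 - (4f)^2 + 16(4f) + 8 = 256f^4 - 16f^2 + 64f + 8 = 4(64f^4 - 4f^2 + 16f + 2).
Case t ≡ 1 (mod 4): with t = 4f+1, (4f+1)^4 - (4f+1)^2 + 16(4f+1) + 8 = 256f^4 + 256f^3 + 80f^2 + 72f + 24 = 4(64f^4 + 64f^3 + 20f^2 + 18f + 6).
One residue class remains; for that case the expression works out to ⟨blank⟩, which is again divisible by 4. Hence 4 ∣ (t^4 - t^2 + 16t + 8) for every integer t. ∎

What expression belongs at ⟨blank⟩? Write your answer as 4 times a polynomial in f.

4(64f^4 + 192f^3 + 212f^2 + 118f + 32)

The residues treated are {2, 0, 1}, so the missing case is t ≡ 3 (mod 4); write t = 4f+3.
Then (4f+3)^4 - (4f+3)^2 + 16(4f+3) + 8 = 256f^4 + 768f^3 + 848f^2 + 472f + 128 = 4(64f^4 + 192f^3 + 212f^2 + 118f + 32).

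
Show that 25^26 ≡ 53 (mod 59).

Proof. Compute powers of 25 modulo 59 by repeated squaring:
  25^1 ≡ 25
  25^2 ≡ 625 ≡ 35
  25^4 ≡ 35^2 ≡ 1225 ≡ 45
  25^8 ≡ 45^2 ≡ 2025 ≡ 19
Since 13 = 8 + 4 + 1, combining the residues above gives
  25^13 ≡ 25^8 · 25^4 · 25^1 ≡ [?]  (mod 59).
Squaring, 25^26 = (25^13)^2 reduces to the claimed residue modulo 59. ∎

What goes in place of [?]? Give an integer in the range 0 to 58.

25^8 · 25^4 · 25^1 ≡ 19 · 45 · 25 = 21375.
21375 mod 59 = 17, so 25^13 ≡ 17 (mod 59).

17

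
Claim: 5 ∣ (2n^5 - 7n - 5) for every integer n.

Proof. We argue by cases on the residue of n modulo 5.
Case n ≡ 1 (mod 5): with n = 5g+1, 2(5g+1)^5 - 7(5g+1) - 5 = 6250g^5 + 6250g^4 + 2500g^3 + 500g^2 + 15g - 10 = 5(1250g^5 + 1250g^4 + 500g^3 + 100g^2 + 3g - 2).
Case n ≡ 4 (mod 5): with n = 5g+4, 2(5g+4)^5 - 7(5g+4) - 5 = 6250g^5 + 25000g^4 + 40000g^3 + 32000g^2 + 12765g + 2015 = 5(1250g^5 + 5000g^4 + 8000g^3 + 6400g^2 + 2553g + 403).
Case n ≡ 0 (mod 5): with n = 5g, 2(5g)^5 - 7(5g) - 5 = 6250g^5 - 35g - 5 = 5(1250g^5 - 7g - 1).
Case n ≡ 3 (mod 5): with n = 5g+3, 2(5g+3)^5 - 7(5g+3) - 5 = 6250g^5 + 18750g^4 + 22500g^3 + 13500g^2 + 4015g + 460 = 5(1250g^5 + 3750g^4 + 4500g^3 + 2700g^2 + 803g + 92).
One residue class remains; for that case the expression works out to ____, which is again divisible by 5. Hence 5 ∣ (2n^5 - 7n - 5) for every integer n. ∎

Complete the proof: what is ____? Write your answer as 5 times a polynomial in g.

5(1250g^5 + 2500g^4 + 2000g^3 + 800g^2 + 153g + 9)

Only n ≡ 2 (mod 5) is unaccounted for. Put n = 5g+2:
2(5g+2)^5 - 7(5g+2) - 5 expands to 6250g^5 + 12500g^4 + 10000g^3 + 4000g^2 + 765g + 45,
and factoring out 5 leaves 5(1250g^5 + 2500g^4 + 2000g^3 + 800g^2 + 153g + 9).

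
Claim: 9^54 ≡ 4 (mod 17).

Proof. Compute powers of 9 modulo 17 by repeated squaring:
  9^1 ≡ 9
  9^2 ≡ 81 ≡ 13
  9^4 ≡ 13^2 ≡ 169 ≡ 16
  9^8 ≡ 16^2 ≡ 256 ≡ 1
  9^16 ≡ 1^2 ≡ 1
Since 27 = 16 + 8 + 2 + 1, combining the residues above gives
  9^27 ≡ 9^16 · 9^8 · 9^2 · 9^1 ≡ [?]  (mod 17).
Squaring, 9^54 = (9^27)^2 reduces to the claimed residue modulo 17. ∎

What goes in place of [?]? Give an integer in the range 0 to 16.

9^16 · 9^8 · 9^2 · 9^1 ≡ 1 · 1 · 13 · 9 = 117.
117 mod 17 = 15, so 9^27 ≡ 15 (mod 17).

15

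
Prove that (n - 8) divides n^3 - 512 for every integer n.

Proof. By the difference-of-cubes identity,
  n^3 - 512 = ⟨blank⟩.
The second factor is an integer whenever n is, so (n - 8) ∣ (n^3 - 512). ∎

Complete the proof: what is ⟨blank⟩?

a^3 - b^3 = (a - b)(a^2 + ab + b^2). With a = n, b = 8:
n^3 - 512 = (n - 8)(n^2 + 8n + 64).

(n - 8)(n^2 + 8n + 64)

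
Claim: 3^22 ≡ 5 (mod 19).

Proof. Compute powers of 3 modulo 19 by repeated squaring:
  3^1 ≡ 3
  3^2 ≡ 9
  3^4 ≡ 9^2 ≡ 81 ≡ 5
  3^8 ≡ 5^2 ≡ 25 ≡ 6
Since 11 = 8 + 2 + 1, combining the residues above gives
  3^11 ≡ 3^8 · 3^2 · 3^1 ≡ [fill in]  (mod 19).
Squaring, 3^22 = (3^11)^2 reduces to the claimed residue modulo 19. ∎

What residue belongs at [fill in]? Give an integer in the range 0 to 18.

3^8 · 3^2 · 3^1 ≡ 6 · 9 · 3 = 162.
162 mod 19 = 10, so 3^11 ≡ 10 (mod 19).

10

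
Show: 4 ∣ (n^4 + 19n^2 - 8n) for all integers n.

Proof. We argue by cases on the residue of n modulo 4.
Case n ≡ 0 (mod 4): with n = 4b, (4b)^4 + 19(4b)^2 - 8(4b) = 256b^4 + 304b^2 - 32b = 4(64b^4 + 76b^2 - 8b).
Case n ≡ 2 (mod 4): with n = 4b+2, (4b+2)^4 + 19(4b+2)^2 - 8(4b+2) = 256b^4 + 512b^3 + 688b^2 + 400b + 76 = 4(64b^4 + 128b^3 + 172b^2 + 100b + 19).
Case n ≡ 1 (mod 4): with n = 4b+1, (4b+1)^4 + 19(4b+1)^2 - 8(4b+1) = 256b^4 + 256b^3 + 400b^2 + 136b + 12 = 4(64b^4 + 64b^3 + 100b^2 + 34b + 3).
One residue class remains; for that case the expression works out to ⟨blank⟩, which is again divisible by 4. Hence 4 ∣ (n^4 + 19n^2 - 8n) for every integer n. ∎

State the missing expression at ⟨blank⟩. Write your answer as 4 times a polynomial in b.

The residues treated are {0, 2, 1}, so the missing case is n ≡ 3 (mod 4); write n = 4b+3.
Then (4b+3)^4 + 19(4b+3)^2 - 8(4b+3) = 256b^4 + 768b^3 + 1168b^2 + 856b + 228 = 4(64b^4 + 192b^3 + 292b^2 + 214b + 57).

4(64b^4 + 192b^3 + 292b^2 + 214b + 57)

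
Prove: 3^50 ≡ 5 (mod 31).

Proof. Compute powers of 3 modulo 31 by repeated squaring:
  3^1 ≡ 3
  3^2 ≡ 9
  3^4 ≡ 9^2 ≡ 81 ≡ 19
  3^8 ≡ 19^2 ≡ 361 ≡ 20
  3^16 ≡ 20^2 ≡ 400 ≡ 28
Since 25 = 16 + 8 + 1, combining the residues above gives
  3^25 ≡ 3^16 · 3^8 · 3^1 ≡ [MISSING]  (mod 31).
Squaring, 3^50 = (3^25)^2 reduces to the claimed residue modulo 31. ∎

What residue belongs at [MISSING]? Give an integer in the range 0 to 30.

3^16 · 3^8 · 3^1 ≡ 28 · 20 · 3 = 1680.
1680 mod 31 = 6, so 3^25 ≡ 6 (mod 31).

6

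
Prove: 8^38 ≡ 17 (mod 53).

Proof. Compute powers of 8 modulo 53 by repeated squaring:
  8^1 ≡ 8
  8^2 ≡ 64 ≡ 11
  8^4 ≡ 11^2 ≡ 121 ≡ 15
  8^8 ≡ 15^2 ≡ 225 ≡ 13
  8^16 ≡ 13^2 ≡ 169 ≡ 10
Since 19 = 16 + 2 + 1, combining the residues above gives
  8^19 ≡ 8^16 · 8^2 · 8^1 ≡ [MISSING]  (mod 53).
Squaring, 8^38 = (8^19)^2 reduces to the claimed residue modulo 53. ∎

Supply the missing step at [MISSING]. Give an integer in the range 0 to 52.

Multiply the listed residues: 10 · 11 · 8 = 110 → 880.
Reducing modulo 53: 880 = 16·53 + 32, so 8^19 ≡ 32.

32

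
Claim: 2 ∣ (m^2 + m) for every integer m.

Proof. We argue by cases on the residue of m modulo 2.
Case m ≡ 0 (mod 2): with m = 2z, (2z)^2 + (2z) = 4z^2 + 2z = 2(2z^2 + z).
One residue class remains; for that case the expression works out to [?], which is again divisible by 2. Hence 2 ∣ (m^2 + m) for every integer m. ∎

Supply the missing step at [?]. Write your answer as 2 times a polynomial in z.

2(2z^2 + 3z + 1)

Only m ≡ 1 (mod 2) is unaccounted for. Put m = 2z+1:
(2z+1)^2 + (2z+1) expands to 4z^2 + 6z + 2,
and factoring out 2 leaves 2(2z^2 + 3z + 1).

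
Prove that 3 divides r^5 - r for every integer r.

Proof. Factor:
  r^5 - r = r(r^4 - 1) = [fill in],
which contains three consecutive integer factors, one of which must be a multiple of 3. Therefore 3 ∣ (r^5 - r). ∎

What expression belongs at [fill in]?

(r - 1)r(r + 1)(r^2 + 1)

r^4 - 1 = (r^2 - 1)(r^2 + 1), and r^2 - 1 = (r-1)(r+1).
So r(r^4 - 1) = (r - 1)r(r + 1)(r^2 + 1).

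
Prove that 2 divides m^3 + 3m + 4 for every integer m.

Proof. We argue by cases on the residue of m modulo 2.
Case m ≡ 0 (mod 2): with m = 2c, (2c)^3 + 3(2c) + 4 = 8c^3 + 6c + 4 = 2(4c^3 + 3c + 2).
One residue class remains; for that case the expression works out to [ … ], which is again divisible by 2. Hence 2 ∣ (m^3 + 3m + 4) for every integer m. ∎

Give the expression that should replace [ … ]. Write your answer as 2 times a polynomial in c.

The residues treated are {0}, so the missing case is m ≡ 1 (mod 2); write m = 2c+1.
Then (2c+1)^3 + 3(2c+1) + 4 = 8c^3 + 12c^2 + 12c + 8 = 2(4c^3 + 6c^2 + 6c + 4).

2(4c^3 + 6c^2 + 6c + 4)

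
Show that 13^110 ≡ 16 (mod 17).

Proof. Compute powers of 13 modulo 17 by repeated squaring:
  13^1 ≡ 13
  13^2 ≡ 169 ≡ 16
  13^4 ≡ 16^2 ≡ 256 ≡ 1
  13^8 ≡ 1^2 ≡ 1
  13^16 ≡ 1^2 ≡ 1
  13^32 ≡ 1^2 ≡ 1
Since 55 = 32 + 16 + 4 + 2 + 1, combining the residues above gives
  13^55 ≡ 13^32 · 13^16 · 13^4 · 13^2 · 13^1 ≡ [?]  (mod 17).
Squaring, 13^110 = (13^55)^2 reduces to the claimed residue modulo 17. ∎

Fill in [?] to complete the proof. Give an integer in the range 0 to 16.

Multiply the listed residues: 1 · 1 · 1 · 16 · 13 = 1 → 1 → 16 → 208.
Reducing modulo 17: 208 = 12·17 + 4, so 13^55 ≡ 4.

4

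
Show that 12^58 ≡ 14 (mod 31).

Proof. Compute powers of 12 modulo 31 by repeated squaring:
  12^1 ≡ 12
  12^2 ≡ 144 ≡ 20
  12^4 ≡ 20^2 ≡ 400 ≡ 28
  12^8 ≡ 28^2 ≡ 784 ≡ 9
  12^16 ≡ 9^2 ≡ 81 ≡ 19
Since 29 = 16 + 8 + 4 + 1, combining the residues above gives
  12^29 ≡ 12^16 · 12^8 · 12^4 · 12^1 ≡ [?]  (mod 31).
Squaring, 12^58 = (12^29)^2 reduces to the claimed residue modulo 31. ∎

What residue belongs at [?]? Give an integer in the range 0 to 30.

12^16 · 12^8 · 12^4 · 12^1 ≡ 19 · 9 · 28 · 12 = 57456.
57456 mod 31 = 13, so 12^29 ≡ 13 (mod 31).

13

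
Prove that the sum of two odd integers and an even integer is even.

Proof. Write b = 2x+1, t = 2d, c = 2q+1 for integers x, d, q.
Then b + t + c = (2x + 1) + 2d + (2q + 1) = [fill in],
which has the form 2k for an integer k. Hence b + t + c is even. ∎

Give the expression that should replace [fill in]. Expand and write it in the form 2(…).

Expanding: (2x + 1) + 2d + (2q + 1) = 2d + 2q + 2x + 2.
Every term is even; pulling out the factor of 2 gives 2(d + q + x + 1).

2(d + q + x + 1)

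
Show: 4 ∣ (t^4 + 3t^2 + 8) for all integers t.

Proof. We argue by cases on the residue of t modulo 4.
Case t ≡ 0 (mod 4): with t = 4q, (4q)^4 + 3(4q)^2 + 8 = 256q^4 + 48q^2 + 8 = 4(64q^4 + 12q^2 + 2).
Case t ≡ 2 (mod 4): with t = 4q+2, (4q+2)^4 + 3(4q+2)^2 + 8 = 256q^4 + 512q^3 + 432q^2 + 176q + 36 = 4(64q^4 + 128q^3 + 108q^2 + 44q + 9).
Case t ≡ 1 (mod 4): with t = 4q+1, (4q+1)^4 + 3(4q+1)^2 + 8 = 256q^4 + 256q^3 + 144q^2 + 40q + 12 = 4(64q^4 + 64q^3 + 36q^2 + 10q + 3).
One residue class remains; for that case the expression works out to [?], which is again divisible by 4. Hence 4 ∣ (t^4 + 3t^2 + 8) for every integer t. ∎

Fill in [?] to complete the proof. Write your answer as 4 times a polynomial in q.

4(64q^4 + 192q^3 + 228q^2 + 126q + 29)

The residues treated are {0, 2, 1}, so the missing case is t ≡ 3 (mod 4); write t = 4q+3.
Then (4q+3)^4 + 3(4q+3)^2 + 8 = 256q^4 + 768q^3 + 912q^2 + 504q + 116 = 4(64q^4 + 192q^3 + 228q^2 + 126q + 29).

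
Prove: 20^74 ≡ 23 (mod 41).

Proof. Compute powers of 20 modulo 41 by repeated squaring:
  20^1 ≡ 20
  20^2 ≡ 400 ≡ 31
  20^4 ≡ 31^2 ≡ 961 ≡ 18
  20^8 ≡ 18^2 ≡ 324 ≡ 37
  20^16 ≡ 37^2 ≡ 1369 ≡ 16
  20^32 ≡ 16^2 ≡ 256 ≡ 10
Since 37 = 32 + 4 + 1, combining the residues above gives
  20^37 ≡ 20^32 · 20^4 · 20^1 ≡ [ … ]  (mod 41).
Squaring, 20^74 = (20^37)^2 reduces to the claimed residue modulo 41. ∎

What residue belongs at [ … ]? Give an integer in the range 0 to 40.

33

20^32 · 20^4 · 20^1 ≡ 10 · 18 · 20 = 3600.
3600 mod 41 = 33, so 20^37 ≡ 33 (mod 41).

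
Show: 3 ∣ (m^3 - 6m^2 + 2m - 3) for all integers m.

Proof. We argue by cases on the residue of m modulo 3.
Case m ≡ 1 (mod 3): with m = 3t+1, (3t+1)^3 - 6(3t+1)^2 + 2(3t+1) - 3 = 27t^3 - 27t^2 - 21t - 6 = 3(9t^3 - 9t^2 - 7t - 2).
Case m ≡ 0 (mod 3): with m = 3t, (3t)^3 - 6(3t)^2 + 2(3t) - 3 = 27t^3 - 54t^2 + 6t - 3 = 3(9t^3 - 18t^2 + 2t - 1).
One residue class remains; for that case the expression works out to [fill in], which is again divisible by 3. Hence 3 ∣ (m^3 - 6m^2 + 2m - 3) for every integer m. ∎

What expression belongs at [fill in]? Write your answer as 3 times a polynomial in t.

The residues treated are {1, 0}, so the missing case is m ≡ 2 (mod 3); write m = 3t+2.
Then (3t+2)^3 - 6(3t+2)^2 + 2(3t+2) - 3 = 27t^3 - 30t - 15 = 3(9t^3 - 10t - 5).

3(9t^3 - 10t - 5)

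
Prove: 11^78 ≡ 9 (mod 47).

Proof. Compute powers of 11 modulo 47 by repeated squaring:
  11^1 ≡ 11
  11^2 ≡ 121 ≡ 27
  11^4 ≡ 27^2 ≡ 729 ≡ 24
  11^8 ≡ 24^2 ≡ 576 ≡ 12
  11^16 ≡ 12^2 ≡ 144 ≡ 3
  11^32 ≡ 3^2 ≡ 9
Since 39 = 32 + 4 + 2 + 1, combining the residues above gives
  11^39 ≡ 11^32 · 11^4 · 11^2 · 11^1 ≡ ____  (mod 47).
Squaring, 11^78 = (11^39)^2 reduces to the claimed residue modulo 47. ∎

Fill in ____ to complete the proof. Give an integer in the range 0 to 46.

44

Multiply the listed residues: 9 · 24 · 27 · 11 = 216 → 5832 → 64152.
Reducing modulo 47: 64152 = 1364·47 + 44, so 11^39 ≡ 44.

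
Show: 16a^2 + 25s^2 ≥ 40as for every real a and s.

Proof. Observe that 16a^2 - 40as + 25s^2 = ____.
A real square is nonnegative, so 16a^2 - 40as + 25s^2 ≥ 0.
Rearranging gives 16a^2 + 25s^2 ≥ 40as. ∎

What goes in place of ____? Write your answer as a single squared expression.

(4a - 5s)^2

The leading and trailing coefficients are 4^2 and 5^2, and 40 = 2·4·5, so the trinomial is (4a - 5s)^2.
Hence 16a^2 - 40as + 25s^2 ≥ 0.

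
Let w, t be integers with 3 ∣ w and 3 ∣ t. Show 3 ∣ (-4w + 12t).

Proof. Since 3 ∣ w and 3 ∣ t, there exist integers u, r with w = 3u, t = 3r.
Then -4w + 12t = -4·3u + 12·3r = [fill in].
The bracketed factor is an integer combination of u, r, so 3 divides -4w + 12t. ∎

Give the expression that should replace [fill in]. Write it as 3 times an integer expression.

Each term has a factor of 3: -4·3u + 12·3r = 3·(12r - 4u).
Since 12r - 4u is an integer, 3 ∣ (-4w + 12t).

3(12r - 4u)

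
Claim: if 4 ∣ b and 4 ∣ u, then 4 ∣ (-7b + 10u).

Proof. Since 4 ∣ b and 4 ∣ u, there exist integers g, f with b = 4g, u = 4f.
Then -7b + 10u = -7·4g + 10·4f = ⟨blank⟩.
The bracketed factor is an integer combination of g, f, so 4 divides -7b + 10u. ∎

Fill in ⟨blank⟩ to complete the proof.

4(10f - 7g)

Each term has a factor of 4: -7·4g + 10·4f = 4·(10f - 7g).
Since 10f - 7g is an integer, 4 ∣ (-7b + 10u).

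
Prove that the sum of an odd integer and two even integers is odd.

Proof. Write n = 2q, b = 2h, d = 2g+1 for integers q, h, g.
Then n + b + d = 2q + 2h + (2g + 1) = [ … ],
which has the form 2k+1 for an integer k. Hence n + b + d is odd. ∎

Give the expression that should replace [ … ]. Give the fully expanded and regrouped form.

2q + 2h + (2g + 1) = 2g + 2h + 2q + 1
= 2(g + h + q) + 1.
Since g + h + q is an integer, the sum is of the form 2k+1 for an integer k.

2(g + h + q) + 1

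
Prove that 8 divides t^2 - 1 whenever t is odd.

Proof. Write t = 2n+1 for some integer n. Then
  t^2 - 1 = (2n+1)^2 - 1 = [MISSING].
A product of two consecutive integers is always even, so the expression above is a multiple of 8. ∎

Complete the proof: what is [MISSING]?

4n(n + 1)

(2n+1)^2 - 1 = 4n^2 + 4n + 1 - 1 = 4n^2 + 4n = 4n(n+1).
Since n and n+1 are consecutive, n(n+1) is even, and 4·(even) is a multiple of 8.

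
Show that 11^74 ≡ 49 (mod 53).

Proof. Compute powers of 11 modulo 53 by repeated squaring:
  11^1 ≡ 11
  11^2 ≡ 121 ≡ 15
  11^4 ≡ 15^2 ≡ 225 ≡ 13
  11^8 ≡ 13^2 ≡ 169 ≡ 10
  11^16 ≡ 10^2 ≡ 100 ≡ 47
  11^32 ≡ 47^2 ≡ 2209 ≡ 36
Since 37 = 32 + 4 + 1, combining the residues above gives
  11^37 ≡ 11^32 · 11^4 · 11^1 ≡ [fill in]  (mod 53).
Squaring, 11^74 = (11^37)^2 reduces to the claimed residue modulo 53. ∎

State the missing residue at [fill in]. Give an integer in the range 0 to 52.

11^32 · 11^4 · 11^1 ≡ 36 · 13 · 11 = 5148.
5148 mod 53 = 7, so 11^37 ≡ 7 (mod 53).

7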